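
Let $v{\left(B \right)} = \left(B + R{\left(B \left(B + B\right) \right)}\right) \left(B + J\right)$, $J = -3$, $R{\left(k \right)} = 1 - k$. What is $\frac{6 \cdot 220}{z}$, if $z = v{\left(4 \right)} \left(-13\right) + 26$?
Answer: $\frac{1320}{377} \approx 3.5013$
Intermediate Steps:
$v{\left(B \right)} = \left(-3 + B\right) \left(1 + B - 2 B^{2}\right)$ ($v{\left(B \right)} = \left(B - \left(-1 + B \left(B + B\right)\right)\right) \left(B - 3\right) = \left(B - \left(-1 + B 2 B\right)\right) \left(-3 + B\right) = \left(B - \left(-1 + 2 B^{2}\right)\right) \left(-3 + B\right) = \left(1 + B - 2 B^{2}\right) \left(-3 + B\right) = \left(-3 + B\right) \left(1 + B - 2 B^{2}\right)$)
$z = 377$ ($z = \left(-3 - 8 - 2 \cdot 4^{3} + 7 \cdot 4^{2}\right) \left(-13\right) + 26 = \left(-3 - 8 - 128 + 7 \cdot 16\right) \left(-13\right) + 26 = \left(-3 - 8 - 128 + 112\right) \left(-13\right) + 26 = \left(-27\right) \left(-13\right) + 26 = 351 + 26 = 377$)
$\frac{6 \cdot 220}{z} = \frac{6 \cdot 220}{377} = 1320 \cdot \frac{1}{377} = \frac{1320}{377}$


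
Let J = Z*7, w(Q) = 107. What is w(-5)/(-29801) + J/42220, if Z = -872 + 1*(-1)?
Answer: -186631451/1258198220 ≈ -0.14833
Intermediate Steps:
Z = -873 (Z = -872 - 1 = -873)
J = -6111 (J = -873*7 = -6111)
w(-5)/(-29801) + J/42220 = 107/(-29801) - 6111/42220 = 107*(-1/29801) - 6111*1/42220 = -107/29801 - 6111/42220 = -186631451/1258198220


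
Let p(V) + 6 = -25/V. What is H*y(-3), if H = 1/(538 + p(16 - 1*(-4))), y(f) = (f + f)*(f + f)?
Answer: 144/2123 ≈ 0.067829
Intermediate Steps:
y(f) = 4*f² (y(f) = (2*f)*(2*f) = 4*f²)
p(V) = -6 - 25/V
H = 4/2123 (H = 1/(538 + (-6 - 25/(16 - 1*(-4)))) = 1/(538 + (-6 - 25/(16 + 4))) = 1/(538 + (-6 - 25/20)) = 1/(538 + (-6 - 25*1/20)) = 1/(538 + (-6 - 5/4)) = 1/(538 - 29/4) = 1/(2123/4) = 4/2123 ≈ 0.0018841)
H*y(-3) = 4*(4*(-3)²)/2123 = 4*(4*9)/2123 = (4/2123)*36 = 144/2123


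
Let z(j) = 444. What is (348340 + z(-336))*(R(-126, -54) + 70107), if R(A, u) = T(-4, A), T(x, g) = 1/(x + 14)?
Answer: 122261173832/5 ≈ 2.4452e+10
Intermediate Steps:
T(x, g) = 1/(14 + x)
R(A, u) = ⅒ (R(A, u) = 1/(14 - 4) = 1/10 = ⅒)
(348340 + z(-336))*(R(-126, -54) + 70107) = (348340 + 444)*(⅒ + 70107) = 348784*(701071/10) = 122261173832/5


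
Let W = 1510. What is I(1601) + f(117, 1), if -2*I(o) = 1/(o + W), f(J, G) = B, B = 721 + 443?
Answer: 7242407/6222 ≈ 1164.0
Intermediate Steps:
B = 1164
f(J, G) = 1164
I(o) = -1/(2*(1510 + o)) (I(o) = -1/(2*(o + 1510)) = -1/(2*(1510 + o)))
I(1601) + f(117, 1) = -1/(3020 + 2*1601) + 1164 = -1/(3020 + 3202) + 1164 = -1/6222 + 1164 = 7242407/6222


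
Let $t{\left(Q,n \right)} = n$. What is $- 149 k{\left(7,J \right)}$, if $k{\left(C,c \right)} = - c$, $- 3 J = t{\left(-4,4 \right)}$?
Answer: $- \frac{596}{3} \approx -198.67$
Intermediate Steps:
$J = - \frac{4}{3}$ ($J = \left(- \frac{1}{3}\right) 4 = - \frac{4}{3} \approx -1.3333$)
$- 149 k{\left(7,J \right)} = - 149 \left(\left(-1\right) \left(- \frac{4}{3}\right)\right) = \left(-149\right) \frac{4}{3} = - \frac{596}{3}$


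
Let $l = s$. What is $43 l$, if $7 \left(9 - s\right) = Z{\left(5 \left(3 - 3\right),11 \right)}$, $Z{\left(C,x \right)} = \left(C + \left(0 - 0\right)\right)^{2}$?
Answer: $387$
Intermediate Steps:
$Z{\left(C,x \right)} = C^{2}$ ($Z{\left(C,x \right)} = \left(C + \left(0 + 0\right)\right)^{2} = \left(C + 0\right)^{2} = C^{2}$)
$s = 9$ ($s = 9 - \frac{\left(5 \left(3 - 3\right)\right)^{2}}{7} = 9 - \frac{\left(5 \cdot 0\right)^{2}}{7} = 9 - \frac{0^{2}}{7} = 9 - 0 = 9 + 0 = 9$)
$l = 9$
$43 l = 43 \cdot 9 = 387$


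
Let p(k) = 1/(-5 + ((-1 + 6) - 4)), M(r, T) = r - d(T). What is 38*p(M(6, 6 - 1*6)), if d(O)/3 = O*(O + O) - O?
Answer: -19/2 ≈ -9.5000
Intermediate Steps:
d(O) = -3*O + 6*O**2 (d(O) = 3*(O*(O + O) - O) = 3*(O*(2*O) - O) = 3*(2*O**2 - O) = 3*(-O + 2*O**2) = -3*O + 6*O**2)
M(r, T) = r - 3*T*(-1 + 2*T)
p(k) = -1/4 (p(k) = 1/(-5 + (5 - 4)) = 1/(-5 + 1) = 1/(-4) = -1/4)
38*p(M(6, 6 - 1*6)) = 38*(-1/4) = -19/2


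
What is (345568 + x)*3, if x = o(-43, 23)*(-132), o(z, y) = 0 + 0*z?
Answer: 1036704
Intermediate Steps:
o(z, y) = 0 (o(z, y) = 0 + 0 = 0)
x = 0 (x = 0*(-132) = 0)
(345568 + x)*3 = (345568 + 0)*3 = 345568*3 = 1036704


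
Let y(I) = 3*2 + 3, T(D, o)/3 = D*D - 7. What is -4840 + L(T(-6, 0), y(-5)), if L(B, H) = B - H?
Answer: -4762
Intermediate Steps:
T(D, o) = -21 + 3*D**2 (T(D, o) = 3*(D*D - 7) = 3*(D**2 - 7) = 3*(-7 + D**2) = -21 + 3*D**2)
y(I) = 9 (y(I) = 6 + 3 = 9)
-4840 + L(T(-6, 0), y(-5)) = -4840 + ((-21 + 3*(-6)**2) - 1*9) = -4840 + ((-21 + 3*36) - 9) = -4840 + ((-21 + 108) - 9) = -4840 + (87 - 9) = -4840 + 78 = -4762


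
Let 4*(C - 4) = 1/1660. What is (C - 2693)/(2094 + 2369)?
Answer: -17854959/29634320 ≈ -0.60251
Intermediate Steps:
C = 26561/6640 (C = 4 + (¼)/1660 = 4 + (¼)*(1/1660) = 4 + 1/6640 = 26561/6640 ≈ 4.0002)
(C - 2693)/(2094 + 2369) = (26561/6640 - 2693)/(2094 + 2369) = -17854959/6640/4463 = -17854959/6640*1/4463 = -17854959/29634320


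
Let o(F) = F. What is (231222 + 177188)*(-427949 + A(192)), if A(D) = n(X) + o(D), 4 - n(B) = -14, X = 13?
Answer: -174692884990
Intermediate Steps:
n(B) = 18 (n(B) = 4 - 1*(-14) = 4 + 14 = 18)
A(D) = 18 + D
(231222 + 177188)*(-427949 + A(192)) = (231222 + 177188)*(-427949 + (18 + 192)) = 408410*(-427949 + 210) = 408410*(-427739) = -174692884990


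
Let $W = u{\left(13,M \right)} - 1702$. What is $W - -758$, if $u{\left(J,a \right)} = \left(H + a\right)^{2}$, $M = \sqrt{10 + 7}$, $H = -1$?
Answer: $-944 + \left(1 - \sqrt{17}\right)^{2} \approx -934.25$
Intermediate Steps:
$M = \sqrt{17} \approx 4.1231$
$u{\left(J,a \right)} = \left(-1 + a\right)^{2}$
$W = -1702 + \left(-1 + \sqrt{17}\right)^{2}$ ($W = \left(-1 + \sqrt{17}\right)^{2} - 1702 = -1702 + \left(-1 + \sqrt{17}\right)^{2} \approx -1692.2$)
$W - -758 = \left(-1702 + \left(1 - \sqrt{17}\right)^{2}\right) - -758 = \left(-1702 + \left(1 - \sqrt{17}\right)^{2}\right) + 758 = -944 + \left(1 - \sqrt{17}\right)^{2}$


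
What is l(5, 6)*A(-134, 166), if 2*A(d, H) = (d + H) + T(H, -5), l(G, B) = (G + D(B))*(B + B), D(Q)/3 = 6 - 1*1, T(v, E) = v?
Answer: 23760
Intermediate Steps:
D(Q) = 15 (D(Q) = 3*(6 - 1*1) = 3*(6 - 1) = 3*5 = 15)
l(G, B) = 2*B*(15 + G) (l(G, B) = (G + 15)*(B + B) = (15 + G)*(2*B) = 2*B*(15 + G))
A(d, H) = H + d/2 (A(d, H) = ((d + H) + H)/2 = ((H + d) + H)/2 = (d + 2*H)/2 = H + d/2)
l(5, 6)*A(-134, 166) = (2*6*(15 + 5))*(166 + (½)*(-134)) = (2*6*20)*(166 - 67) = 240*99 = 23760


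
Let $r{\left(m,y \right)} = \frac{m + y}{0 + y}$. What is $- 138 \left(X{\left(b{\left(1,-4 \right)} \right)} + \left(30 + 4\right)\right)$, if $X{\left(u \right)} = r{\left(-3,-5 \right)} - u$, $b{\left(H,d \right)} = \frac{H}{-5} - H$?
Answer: $- \frac{25392}{5} \approx -5078.4$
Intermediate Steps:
$r{\left(m,y \right)} = \frac{m + y}{y}$
$b{\left(H,d \right)} = - \frac{6 H}{5}$ ($b{\left(H,d \right)} = H \left(- \frac{1}{5}\right) - H = - \frac{H}{5} - H = - \frac{6 H}{5}$)
$X{\left(u \right)} = \frac{8}{5} - u$ ($X{\left(u \right)} = \frac{-3 - 5}{-5} - u = \left(- \frac{1}{5}\right) \left(-8\right) - u = \frac{8}{5} - u$)
$- 138 \left(X{\left(b{\left(1,-4 \right)} \right)} + \left(30 + 4\right)\right) = - 138 \left(\left(\frac{8}{5} - \left(- \frac{6}{5}\right) 1\right) + \left(30 + 4\right)\right) = - 138 \left(\left(\frac{8}{5} - - \frac{6}{5}\right) + 34\right) = - 138 \left(\left(\frac{8}{5} + \frac{6}{5}\right) + 34\right) = - 138 \left(\frac{14}{5} + 34\right) = \left(-138\right) \frac{184}{5} = - \frac{25392}{5}$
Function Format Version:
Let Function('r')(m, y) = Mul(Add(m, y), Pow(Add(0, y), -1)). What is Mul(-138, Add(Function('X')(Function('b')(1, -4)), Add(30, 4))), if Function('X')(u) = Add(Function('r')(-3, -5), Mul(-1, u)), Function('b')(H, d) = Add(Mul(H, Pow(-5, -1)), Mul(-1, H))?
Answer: Rational(-25392, 5) ≈ -5078.4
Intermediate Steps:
Function('r')(m, y) = Mul(Pow(y, -1), Add(m, y)) (Function('r')(m, y) = Mul(Add(m, y), Pow(y, -1)) = Mul(Pow(y, -1), Add(m, y)))
Function('b')(H, d) = Mul(Rational(-6, 5), H) (Function('b')(H, d) = Add(Mul(H, Rational(-1, 5)), Mul(-1, H)) = Add(Mul(Rational(-1, 5), H), Mul(-1, H)) = Mul(Rational(-6, 5), H))
Function('X')(u) = Add(Rational(8, 5), Mul(-1, u)) (Function('X')(u) = Add(Mul(Pow(-5, -1), Add(-3, -5)), Mul(-1, u)) = Add(Mul(Rational(-1, 5), -8), Mul(-1, u)) = Add(Rational(8, 5), Mul(-1, u)))
Mul(-138, Add(Function('X')(Function('b')(1, -4)), Add(30, 4))) = Mul(-138, Add(Add(Rational(8, 5), Mul(-1, Mul(Rational(-6, 5), 1))), Add(30, 4))) = Mul(-138, Add(Add(Rational(8, 5), Mul(-1, Rational(-6, 5))), 34)) = Mul(-138, Add(Add(Rational(8, 5), Rational(6, 5)), 34)) = Mul(-138, Add(Rational(14, 5), 34)) = Mul(-138, Rational(184, 5)) = Rational(-25392, 5)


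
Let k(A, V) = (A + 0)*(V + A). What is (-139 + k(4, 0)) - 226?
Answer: -349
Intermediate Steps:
k(A, V) = A*(A + V)
(-139 + k(4, 0)) - 226 = (-139 + 4*(4 + 0)) - 226 = (-139 + 4*4) - 226 = (-139 + 16) - 226 = -123 - 226 = -349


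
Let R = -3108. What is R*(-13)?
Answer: 40404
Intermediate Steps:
R*(-13) = -3108*(-13) = 40404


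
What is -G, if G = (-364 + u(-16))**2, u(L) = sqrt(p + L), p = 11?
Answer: -132491 + 728*I*sqrt(5) ≈ -1.3249e+5 + 1627.9*I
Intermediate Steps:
u(L) = sqrt(11 + L)
G = (-364 + I*sqrt(5))**2 (G = (-364 + sqrt(11 - 16))**2 = (-364 + sqrt(-5))**2 = (-364 + I*sqrt(5))**2 ≈ 1.3249e+5 - 1628.0*I)
-G = -(364 - I*sqrt(5))**2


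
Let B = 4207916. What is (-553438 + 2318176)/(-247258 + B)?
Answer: 882369/1980329 ≈ 0.44557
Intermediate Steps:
(-553438 + 2318176)/(-247258 + B) = (-553438 + 2318176)/(-247258 + 4207916) = 1764738/3960658 = 1764738*(1/3960658) = 882369/1980329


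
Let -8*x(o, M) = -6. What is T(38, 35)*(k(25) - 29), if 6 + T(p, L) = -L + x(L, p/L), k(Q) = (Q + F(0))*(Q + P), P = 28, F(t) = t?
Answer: -52164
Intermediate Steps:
x(o, M) = 3/4 (x(o, M) = -1/8*(-6) = 3/4)
k(Q) = Q*(28 + Q) (k(Q) = (Q + 0)*(Q + 28) = Q*(28 + Q))
T(p, L) = -21/4 - L (T(p, L) = -6 + (-L + 3/4) = -6 + (3/4 - L) = -21/4 - L)
T(38, 35)*(k(25) - 29) = (-21/4 - 1*35)*(25*(28 + 25) - 29) = (-21/4 - 35)*(25*53 - 29) = -161*(1325 - 29)/4 = -161/4*1296 = -52164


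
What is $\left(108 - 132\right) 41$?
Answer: $-984$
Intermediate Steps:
$\left(108 - 132\right) 41 = \left(-24\right) 41 = -984$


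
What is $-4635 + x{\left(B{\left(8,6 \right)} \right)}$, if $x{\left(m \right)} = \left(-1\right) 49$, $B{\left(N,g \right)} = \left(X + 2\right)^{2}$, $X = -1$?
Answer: $-4684$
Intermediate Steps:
$B{\left(N,g \right)} = 1$ ($B{\left(N,g \right)} = \left(-1 + 2\right)^{2} = 1^{2} = 1$)
$x{\left(m \right)} = -49$
$-4635 + x{\left(B{\left(8,6 \right)} \right)} = -4635 - 49 = -4684$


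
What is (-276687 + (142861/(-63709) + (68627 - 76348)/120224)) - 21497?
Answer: -2283913530936197/7659350816 ≈ -2.9819e+5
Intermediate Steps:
(-276687 + (142861/(-63709) + (68627 - 76348)/120224)) - 21497 = (-276687 + (142861*(-1/63709) - 7721*1/120224)) - 21497 = (-276687 + (-142861/63709 - 7721/120224)) - 21497 = (-276687 - 17667218053/7659350816) - 21497 = -2119260466444645/7659350816 - 21497 = -2283913530936197/7659350816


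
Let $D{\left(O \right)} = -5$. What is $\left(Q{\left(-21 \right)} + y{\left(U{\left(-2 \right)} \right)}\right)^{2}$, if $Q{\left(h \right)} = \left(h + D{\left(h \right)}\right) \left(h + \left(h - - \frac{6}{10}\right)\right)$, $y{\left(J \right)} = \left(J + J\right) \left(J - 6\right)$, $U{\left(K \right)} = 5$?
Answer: $\frac{28430224}{25} \approx 1.1372 \cdot 10^{6}$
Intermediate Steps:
$y{\left(J \right)} = 2 J \left(-6 + J\right)$
$Q{\left(h \right)} = \left(-5 + h\right) \left(\frac{3}{5} + 2 h\right)$ ($Q{\left(h \right)} = \left(h - 5\right) \left(h + \left(h - - \frac{6}{10}\right)\right) = \left(-5 + h\right) \left(h + \left(h - \left(-6\right) \frac{1}{10}\right)\right) = \left(-5 + h\right) \left(h + \left(h - - \frac{3}{5}\right)\right) = \left(-5 + h\right) \left(h + \left(h + \frac{3}{5}\right)\right) = \left(-5 + h\right) \left(h + \left(\frac{3}{5} + h\right)\right) = \left(-5 + h\right) \left(\frac{3}{5} + 2 h\right)$)
$\left(Q{\left(-21 \right)} + y{\left(U{\left(-2 \right)} \right)}\right)^{2} = \left(\left(-3 + 2 \left(-21\right)^{2} - - \frac{987}{5}\right) + 2 \cdot 5 \left(-6 + 5\right)\right)^{2} = \left(\left(-3 + 2 \cdot 441 + \frac{987}{5}\right) + 2 \cdot 5 \left(-1\right)\right)^{2} = \left(\left(-3 + 882 + \frac{987}{5}\right) - 10\right)^{2} = \left(\frac{5382}{5} - 10\right)^{2} = \left(\frac{5332}{5}\right)^{2} = \frac{28430224}{25}$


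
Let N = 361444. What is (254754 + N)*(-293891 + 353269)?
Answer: 36588604844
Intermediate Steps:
(254754 + N)*(-293891 + 353269) = (254754 + 361444)*(-293891 + 353269) = 616198*59378 = 36588604844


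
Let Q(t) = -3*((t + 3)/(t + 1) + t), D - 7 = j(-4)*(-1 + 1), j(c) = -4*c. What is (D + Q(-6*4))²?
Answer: 3076516/529 ≈ 5815.7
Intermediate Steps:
D = 7 (D = 7 + (-4*(-4))*(-1 + 1) = 7 + 16*0 = 7 + 0 = 7)
Q(t) = -3*t - 3*(3 + t)/(1 + t) (Q(t) = -3*((3 + t)/(1 + t) + t) = -3*(t + (3 + t)/(1 + t)) = -3*t - 3*(3 + t)/(1 + t))
(D + Q(-6*4))² = (7 + 3*(-3 - (-6*4)² - (-12)*4)/(1 - 6*4))² = (7 + 3*(-3 - 1*(-24)² - 2*(-24))/(1 - 24))² = (7 + 3*(-3 - 1*576 + 48)/(-23))² = (7 + 3*(-1/23)*(-3 - 576 + 48))² = (7 + 3*(-1/23)*(-531))² = (7 + 1593/23)² = (1754/23)² = 3076516/529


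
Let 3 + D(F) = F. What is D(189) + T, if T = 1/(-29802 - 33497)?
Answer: 11773613/63299 ≈ 186.00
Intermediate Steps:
D(F) = -3 + F
T = -1/63299 (T = 1/(-63299) = -1/63299 ≈ -1.5798e-5)
D(189) + T = (-3 + 189) - 1/63299 = 186 - 1/63299 = 11773613/63299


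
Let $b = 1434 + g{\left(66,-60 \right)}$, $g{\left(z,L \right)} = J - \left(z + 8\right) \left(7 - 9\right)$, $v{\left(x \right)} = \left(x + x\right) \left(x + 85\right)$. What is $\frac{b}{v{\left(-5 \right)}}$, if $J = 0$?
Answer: $- \frac{791}{400} \approx -1.9775$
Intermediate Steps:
$v{\left(x \right)} = 2 x \left(85 + x\right)$
$g{\left(z,L \right)} = 16 + 2 z$ ($g{\left(z,L \right)} = 0 - \left(z + 8\right) \left(7 - 9\right) = 0 - \left(8 + z\right) \left(-2\right) = 0 - \left(-16 - 2 z\right) = 0 + \left(16 + 2 z\right) = 16 + 2 z$)
$b = 1582$ ($b = 1434 + \left(16 + 2 \cdot 66\right) = 1434 + \left(16 + 132\right) = 1434 + 148 = 1582$)
$\frac{b}{v{\left(-5 \right)}} = \frac{1582}{2 \left(-5\right) \left(85 - 5\right)} = \frac{1582}{2 \left(-5\right) 80} = \frac{1582}{-800} = 1582 \left(- \frac{1}{800}\right) = - \frac{791}{400}$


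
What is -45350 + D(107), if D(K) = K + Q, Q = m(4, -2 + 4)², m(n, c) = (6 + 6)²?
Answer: -24507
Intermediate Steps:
m(n, c) = 144 (m(n, c) = 12² = 144)
Q = 20736 (Q = 144² = 20736)
D(K) = 20736 + K (D(K) = K + 20736 = 20736 + K)
-45350 + D(107) = -45350 + (20736 + 107) = -45350 + 20843 = -24507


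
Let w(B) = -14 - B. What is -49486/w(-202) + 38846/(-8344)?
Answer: -52526779/196084 ≈ -267.88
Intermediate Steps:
-49486/w(-202) + 38846/(-8344) = -49486/(-14 - 1*(-202)) + 38846/(-8344) = -49486/(-14 + 202) + 38846*(-1/8344) = -49486/188 - 19423/4172 = -49486*1/188 - 19423/4172 = -24743/94 - 19423/4172 = -52526779/196084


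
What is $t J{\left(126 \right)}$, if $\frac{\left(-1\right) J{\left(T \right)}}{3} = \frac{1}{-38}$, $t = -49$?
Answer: $- \frac{147}{38} \approx -3.8684$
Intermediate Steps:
$J{\left(T \right)} = \frac{3}{38}$ ($J{\left(T \right)} = - \frac{3}{-38} = \left(-3\right) \left(- \frac{1}{38}\right) = \frac{3}{38}$)
$t J{\left(126 \right)} = \left(-49\right) \frac{3}{38} = - \frac{147}{38}$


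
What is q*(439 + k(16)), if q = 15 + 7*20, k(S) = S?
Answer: 70525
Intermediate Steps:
q = 155 (q = 15 + 140 = 155)
q*(439 + k(16)) = 155*(439 + 16) = 155*455 = 70525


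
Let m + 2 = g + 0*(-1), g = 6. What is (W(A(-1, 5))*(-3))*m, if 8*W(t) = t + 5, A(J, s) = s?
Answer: -15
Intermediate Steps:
W(t) = 5/8 + t/8 (W(t) = (t + 5)/8 = (5 + t)/8 = 5/8 + t/8)
m = 4 (m = -2 + (6 + 0*(-1)) = -2 + (6 + 0) = -2 + 6 = 4)
(W(A(-1, 5))*(-3))*m = ((5/8 + (⅛)*5)*(-3))*4 = ((5/8 + 5/8)*(-3))*4 = ((5/4)*(-3))*4 = -15/4*4 = -15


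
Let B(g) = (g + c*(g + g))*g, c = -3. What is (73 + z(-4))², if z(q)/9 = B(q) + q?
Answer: 466489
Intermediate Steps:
B(g) = -5*g² (B(g) = (g - 3*(g + g))*g = (g - 6*g)*g = (-5*g)*g = -5*g²)
z(q) = -45*q² + 9*q (z(q) = 9*(-5*q² + q) = 9*(q - 5*q²) = -45*q² + 9*q)
(73 + z(-4))² = (73 + 9*(-4)*(1 - 5*(-4)))² = (73 + 9*(-4)*(1 + 20))² = (73 + 9*(-4)*21)² = (73 - 756)² = (-683)² = 466489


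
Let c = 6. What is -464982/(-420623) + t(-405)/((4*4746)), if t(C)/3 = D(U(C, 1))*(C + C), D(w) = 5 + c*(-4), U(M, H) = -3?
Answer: 672556719/190121596 ≈ 3.5375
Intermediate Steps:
D(w) = -19 (D(w) = 5 + 6*(-4) = 5 - 24 = -19)
t(C) = -114*C (t(C) = 3*(-19*(C + C)) = 3*(-38*C) = -114*C)
-464982/(-420623) + t(-405)/((4*4746)) = -464982/(-420623) + (-114*(-405))/((4*4746)) = -464982*(-1/420623) + 46170/18984 = 66426/60089 + 46170*(1/18984) = 66426/60089 + 7695/3164 = 672556719/190121596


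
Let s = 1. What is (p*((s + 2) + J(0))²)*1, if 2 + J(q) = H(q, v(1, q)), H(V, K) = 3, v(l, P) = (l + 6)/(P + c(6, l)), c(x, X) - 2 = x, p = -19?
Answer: -304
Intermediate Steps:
c(x, X) = 2 + x
v(l, P) = (6 + l)/(8 + P) (v(l, P) = (l + 6)/(P + (2 + 6)) = (6 + l)/(P + 8) = (6 + l)/(8 + P))
J(q) = 1 (J(q) = -2 + 3 = 1)
(p*((s + 2) + J(0))²)*1 = -19*((1 + 2) + 1)²*1 = -19*(3 + 1)²*1 = -19*4²*1 = -19*16*1 = -304*1 = -304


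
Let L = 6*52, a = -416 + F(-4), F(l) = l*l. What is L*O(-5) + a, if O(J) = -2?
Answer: -1024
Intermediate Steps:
F(l) = l**2
a = -400 (a = -416 + (-4)**2 = -416 + 16 = -400)
L = 312
L*O(-5) + a = 312*(-2) - 400 = -624 - 400 = -1024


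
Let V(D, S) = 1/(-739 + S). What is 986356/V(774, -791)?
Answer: -1509124680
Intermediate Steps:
986356/V(774, -791) = 986356/(1/(-739 - 791)) = 986356/(1/(-1530)) = 986356/(-1/1530) = 986356*(-1530) = -1509124680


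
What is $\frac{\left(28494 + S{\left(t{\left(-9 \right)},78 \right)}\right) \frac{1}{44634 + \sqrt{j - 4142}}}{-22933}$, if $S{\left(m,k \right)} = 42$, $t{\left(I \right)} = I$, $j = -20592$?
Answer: $- \frac{636837912}{22843775608885} + \frac{14268 i \sqrt{24734}}{22843775608885} \approx -2.7878 \cdot 10^{-5} + 9.823 \cdot 10^{-8} i$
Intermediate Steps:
$\frac{\left(28494 + S{\left(t{\left(-9 \right)},78 \right)}\right) \frac{1}{44634 + \sqrt{j - 4142}}}{-22933} = \frac{\left(28494 + 42\right) \frac{1}{44634 + \sqrt{-20592 - 4142}}}{-22933} = \frac{28536}{44634 + \sqrt{-24734}} \left(- \frac{1}{22933}\right) = \frac{28536}{44634 + i \sqrt{24734}} \left(- \frac{1}{22933}\right) = - \frac{28536}{22933 \left(44634 + i \sqrt{24734}\right)}$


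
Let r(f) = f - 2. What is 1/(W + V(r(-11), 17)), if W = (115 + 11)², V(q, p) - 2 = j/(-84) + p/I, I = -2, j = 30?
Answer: 7/111084 ≈ 6.3015e-5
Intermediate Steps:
r(f) = -2 + f
V(q, p) = 23/14 - p/2 (V(q, p) = 2 + (30/(-84) + p/(-2)) = 2 + (30*(-1/84) + p*(-½)) = 2 + (-5/14 - p/2) = 23/14 - p/2)
W = 15876 (W = 126² = 15876)
1/(W + V(r(-11), 17)) = 1/(15876 + (23/14 - ½*17)) = 1/(15876 + (23/14 - 17/2)) = 1/(15876 - 48/7) = 1/(111084/7) = 7/111084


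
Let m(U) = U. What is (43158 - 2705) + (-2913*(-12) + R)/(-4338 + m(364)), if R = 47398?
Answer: 80338934/1987 ≈ 40432.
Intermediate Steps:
(43158 - 2705) + (-2913*(-12) + R)/(-4338 + m(364)) = (43158 - 2705) + (-2913*(-12) + 47398)/(-4338 + 364) = 40453 + (34956 + 47398)/(-3974) = 40453 + 82354*(-1/3974) = 40453 - 41177/1987 = 80338934/1987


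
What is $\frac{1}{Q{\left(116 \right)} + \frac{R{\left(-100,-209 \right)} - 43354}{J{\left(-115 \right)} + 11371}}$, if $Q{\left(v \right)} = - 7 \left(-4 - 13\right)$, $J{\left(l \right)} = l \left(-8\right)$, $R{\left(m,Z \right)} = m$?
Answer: $\frac{12291}{1419175} \approx 0.0086607$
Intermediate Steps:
$J{\left(l \right)} = - 8 l$
$Q{\left(v \right)} = 119$ ($Q{\left(v \right)} = - 7 \left(-4 - 13\right) = \left(-7\right) \left(-17\right) = 119$)
$\frac{1}{Q{\left(116 \right)} + \frac{R{\left(-100,-209 \right)} - 43354}{J{\left(-115 \right)} + 11371}} = \frac{1}{119 + \frac{-100 - 43354}{\left(-8\right) \left(-115\right) + 11371}} = \frac{1}{119 - \frac{43454}{920 + 11371}} = \frac{1}{119 - \frac{43454}{12291}} = \frac{1}{\frac{1419175}{12291}} = \frac{12291}{1419175}$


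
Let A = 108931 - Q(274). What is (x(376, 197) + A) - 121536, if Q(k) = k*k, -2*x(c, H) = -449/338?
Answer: -59271907/676 ≈ -87680.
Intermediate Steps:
x(c, H) = 449/676 (x(c, H) = -(-449)/(2*338) = -1/2*(-449/338) = 449/676)
Q(k) = k**2
A = 33855 (A = 108931 - 1*274**2 = 108931 - 1*75076 = 108931 - 75076 = 33855)
(x(376, 197) + A) - 121536 = (449/676 + 33855) - 121536 = 22886429/676 - 121536 = -59271907/676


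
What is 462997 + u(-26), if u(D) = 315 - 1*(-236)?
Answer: 463548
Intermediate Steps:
u(D) = 551 (u(D) = 315 + 236 = 551)
462997 + u(-26) = 462997 + 551 = 463548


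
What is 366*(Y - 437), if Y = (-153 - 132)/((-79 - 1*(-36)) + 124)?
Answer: -1451068/9 ≈ -1.6123e+5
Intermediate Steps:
Y = -95/27 (Y = -285/((-79 + 36) + 124) = -285/(-43 + 124) = -285/81 = -285*1/81 = -95/27 ≈ -3.5185)
366*(Y - 437) = 366*(-95/27 - 437) = 366*(-11894/27) = -1451068/9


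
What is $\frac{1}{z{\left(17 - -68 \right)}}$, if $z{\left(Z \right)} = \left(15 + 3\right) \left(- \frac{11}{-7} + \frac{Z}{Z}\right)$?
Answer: $\frac{7}{324} \approx 0.021605$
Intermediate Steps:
$z{\left(Z \right)} = \frac{324}{7}$ ($z{\left(Z \right)} = 18 \left(\left(-11\right) \left(- \frac{1}{7}\right) + 1\right) = 18 \left(\frac{11}{7} + 1\right) = 18 \cdot \frac{18}{7} = \frac{324}{7}$)
$\frac{1}{z{\left(17 - -68 \right)}} = \frac{1}{\frac{324}{7}} = \frac{7}{324}$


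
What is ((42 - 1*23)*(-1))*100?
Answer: -1900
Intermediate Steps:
((42 - 1*23)*(-1))*100 = ((42 - 23)*(-1))*100 = (19*(-1))*100 = -19*100 = -1900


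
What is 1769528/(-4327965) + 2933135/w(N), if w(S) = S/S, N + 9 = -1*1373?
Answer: 12694503850747/4327965 ≈ 2.9331e+6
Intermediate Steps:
N = -1382 (N = -9 - 1*1373 = -9 - 1373 = -1382)
w(S) = 1
1769528/(-4327965) + 2933135/w(N) = 1769528/(-4327965) + 2933135/1 = 1769528*(-1/4327965) + 2933135*1 = -1769528/4327965 + 2933135 = 12694503850747/4327965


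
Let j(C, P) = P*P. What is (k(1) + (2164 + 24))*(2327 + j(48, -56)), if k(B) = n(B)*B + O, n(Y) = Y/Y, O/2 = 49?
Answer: 12493881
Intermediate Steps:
O = 98 (O = 2*49 = 98)
n(Y) = 1
k(B) = 98 + B (k(B) = 1*B + 98 = B + 98 = 98 + B)
j(C, P) = P²
(k(1) + (2164 + 24))*(2327 + j(48, -56)) = ((98 + 1) + (2164 + 24))*(2327 + (-56)²) = (99 + 2188)*(2327 + 3136) = 2287*5463 = 12493881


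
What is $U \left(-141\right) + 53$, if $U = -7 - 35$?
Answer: $5975$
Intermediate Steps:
$U = -42$ ($U = -7 - 35 = -42$)
$U \left(-141\right) + 53 = \left(-42\right) \left(-141\right) + 53 = 5922 + 53 = 5975$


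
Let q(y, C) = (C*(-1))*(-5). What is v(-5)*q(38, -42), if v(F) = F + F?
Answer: 2100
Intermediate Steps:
v(F) = 2*F
q(y, C) = 5*C (q(y, C) = -C*(-5) = 5*C)
v(-5)*q(38, -42) = (2*(-5))*(5*(-42)) = -10*(-210) = 2100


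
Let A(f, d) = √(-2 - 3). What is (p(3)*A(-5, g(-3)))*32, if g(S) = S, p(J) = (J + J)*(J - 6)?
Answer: -576*I*√5 ≈ -1288.0*I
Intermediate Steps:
p(J) = 2*J*(-6 + J) (p(J) = (2*J)*(-6 + J) = 2*J*(-6 + J))
A(f, d) = I*√5 (A(f, d) = √(-5) = I*√5)
(p(3)*A(-5, g(-3)))*32 = ((2*3*(-6 + 3))*(I*√5))*32 = ((2*3*(-3))*(I*√5))*32 = -18*I*√5*32 = -576*I*√5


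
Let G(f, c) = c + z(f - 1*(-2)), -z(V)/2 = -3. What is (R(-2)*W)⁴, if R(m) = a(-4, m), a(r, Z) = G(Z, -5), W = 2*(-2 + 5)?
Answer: 1296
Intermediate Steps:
z(V) = 6 (z(V) = -2*(-3) = 6)
W = 6 (W = 2*3 = 6)
G(f, c) = 6 + c (G(f, c) = c + 6 = 6 + c)
a(r, Z) = 1 (a(r, Z) = 6 - 5 = 1)
R(m) = 1
(R(-2)*W)⁴ = (1*6)⁴ = 6⁴ = 1296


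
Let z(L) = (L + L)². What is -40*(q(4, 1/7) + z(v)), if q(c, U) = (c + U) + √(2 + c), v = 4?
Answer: -19080/7 - 40*√6 ≈ -2823.7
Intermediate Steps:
q(c, U) = U + c + √(2 + c) (q(c, U) = (U + c) + √(2 + c) = U + c + √(2 + c))
z(L) = 4*L² (z(L) = (2*L)² = 4*L²)
-40*(q(4, 1/7) + z(v)) = -40*((1/7 + 4 + √(2 + 4)) + 4*4²) = -40*((⅐ + 4 + √6) + 4*16) = -40*((29/7 + √6) + 64) = -40*(477/7 + √6) = -19080/7 - 40*√6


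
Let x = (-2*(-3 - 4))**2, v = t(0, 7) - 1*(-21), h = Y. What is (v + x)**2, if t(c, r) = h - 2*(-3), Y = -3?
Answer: 48400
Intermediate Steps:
h = -3
t(c, r) = 3 (t(c, r) = -3 - 2*(-3) = -3 + 6 = 3)
v = 24 (v = 3 - 1*(-21) = 3 + 21 = 24)
x = 196 (x = (-2*(-7))**2 = 14**2 = 196)
(v + x)**2 = (24 + 196)**2 = 220**2 = 48400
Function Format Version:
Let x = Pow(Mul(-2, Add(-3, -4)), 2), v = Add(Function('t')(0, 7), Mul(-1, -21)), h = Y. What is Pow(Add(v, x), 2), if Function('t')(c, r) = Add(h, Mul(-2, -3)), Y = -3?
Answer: 48400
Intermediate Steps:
h = -3
Function('t')(c, r) = 3 (Function('t')(c, r) = Add(-3, Mul(-2, -3)) = Add(-3, 6) = 3)
v = 24 (v = Add(3, Mul(-1, -21)) = Add(3, 21) = 24)
x = 196 (x = Pow(Mul(-2, -7), 2) = Pow(14, 2) = 196)
Pow(Add(v, x), 2) = Pow(Add(24, 196), 2) = Pow(220, 2) = 48400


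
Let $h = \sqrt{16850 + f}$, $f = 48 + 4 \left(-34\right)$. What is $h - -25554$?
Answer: $25554 + 17 \sqrt{58} \approx 25683.0$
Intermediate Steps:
$f = -88$ ($f = 48 - 136 = -88$)
$h = 17 \sqrt{58}$ ($h = \sqrt{16850 - 88} = \sqrt{16762} = 17 \sqrt{58} \approx 129.47$)
$h - -25554 = 17 \sqrt{58} - -25554 = 17 \sqrt{58} + 25554 = 25554 + 17 \sqrt{58}$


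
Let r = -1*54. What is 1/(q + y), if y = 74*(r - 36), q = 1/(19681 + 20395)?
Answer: -40076/266906159 ≈ -0.00015015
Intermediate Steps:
r = -54
q = 1/40076 ≈ 2.4953e-5
y = -6660 (y = 74*(-54 - 36) = 74*(-90) = -6660)
1/(q + y) = 1/(1/40076 - 6660) = 1/(-266906159/40076) = -40076/266906159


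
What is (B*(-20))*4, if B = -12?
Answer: 960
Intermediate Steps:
(B*(-20))*4 = -12*(-20)*4 = 240*4 = 960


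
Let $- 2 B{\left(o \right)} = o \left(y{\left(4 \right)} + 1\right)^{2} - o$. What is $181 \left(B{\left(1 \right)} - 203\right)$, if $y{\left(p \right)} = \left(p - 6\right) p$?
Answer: $-41087$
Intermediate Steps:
$y{\left(p \right)} = p \left(-6 + p\right)$ ($y{\left(p \right)} = \left(p - 6\right) p = \left(-6 + p\right) p = p \left(-6 + p\right)$)
$B{\left(o \right)} = - 24 o$ ($B{\left(o \right)} = - \frac{o \left(4 \left(-6 + 4\right) + 1\right)^{2} - o}{2} = - \frac{o \left(4 \left(-2\right) + 1\right)^{2} - o}{2} = - \frac{o \left(-8 + 1\right)^{2} - o}{2} = - \frac{o \left(-7\right)^{2} - o}{2} = - \frac{o 49 - o}{2} = - \frac{49 o - o}{2} = - \frac{48 o}{2} = - 24 o$)
$181 \left(B{\left(1 \right)} - 203\right) = 181 \left(\left(-24\right) 1 - 203\right) = 181 \left(-24 - 203\right) = 181 \left(-227\right) = -41087$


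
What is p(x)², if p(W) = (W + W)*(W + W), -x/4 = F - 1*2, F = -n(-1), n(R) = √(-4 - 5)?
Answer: -487424 - 491520*I ≈ -4.8742e+5 - 4.9152e+5*I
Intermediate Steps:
n(R) = 3*I (n(R) = √(-9) = 3*I)
F = -3*I ≈ -3.0*I
x = 8 + 12*I (x = -4*(-3*I - 1*2) = -4*(-3*I - 2) = -4*(-2 - 3*I) = 8 + 12*I ≈ 8.0 + 12.0*I)
p(W) = 4*W² (p(W) = (2*W)*(2*W) = 4*W²)
p(x)² = (4*(8 + 12*I)²)² = 16*(8 + 12*I)⁴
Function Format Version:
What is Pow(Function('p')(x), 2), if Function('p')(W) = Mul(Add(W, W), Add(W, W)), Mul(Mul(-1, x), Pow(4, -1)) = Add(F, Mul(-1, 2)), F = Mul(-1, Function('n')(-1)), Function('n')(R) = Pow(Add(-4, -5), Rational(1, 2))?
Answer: Add(-487424, Mul(-491520, I)) ≈ Add(-4.8742e+5, Mul(-4.9152e+5, I))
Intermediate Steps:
Function('n')(R) = Mul(3, I) (Function('n')(R) = Pow(-9, Rational(1, 2)) = Mul(3, I))
F = Mul(-3, I) (F = Mul(-1, Mul(3, I)) = Mul(-3, I) ≈ Mul(-3.0000, I))
x = Add(8, Mul(12, I)) (x = Mul(-4, Add(Mul(-3, I), Mul(-1, 2))) = Mul(-4, Add(Mul(-3, I), -2)) = Mul(-4, Add(-2, Mul(-3, I))) = Add(8, Mul(12, I)) ≈ Add(8.0000, Mul(12.000, I)))
Function('p')(W) = Mul(4, Pow(W, 2)) (Function('p')(W) = Mul(Mul(2, W), Mul(2, W)) = Mul(4, Pow(W, 2)))
Pow(Function('p')(x), 2) = Pow(Mul(4, Pow(Add(8, Mul(12, I)), 2)), 2) = Mul(16, Pow(Add(8, Mul(12, I)), 4))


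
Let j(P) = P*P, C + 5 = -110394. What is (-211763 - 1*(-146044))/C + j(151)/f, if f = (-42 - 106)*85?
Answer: -1690462579/1388819420 ≈ -1.2172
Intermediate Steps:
C = -110399 (C = -5 - 110394 = -110399)
j(P) = P²
f = -12580 (f = -148*85 = -12580)
(-211763 - 1*(-146044))/C + j(151)/f = (-211763 - 1*(-146044))/(-110399) + 151²/(-12580) = (-211763 + 146044)*(-1/110399) + 22801*(-1/12580) = -65719*(-1/110399) - 22801/12580 = 65719/110399 - 22801/12580 = -1690462579/1388819420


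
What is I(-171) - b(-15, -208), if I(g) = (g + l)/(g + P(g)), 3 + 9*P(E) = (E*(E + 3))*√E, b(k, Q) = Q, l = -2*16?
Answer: 1630816449281/7840462946 + 4373838*I*√19/3920231473 ≈ 208.0 + 0.0048633*I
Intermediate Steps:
l = -32
P(E) = -⅓ + E^(3/2)*(3 + E)/9 (P(E) = -⅓ + ((E*(E + 3))*√E)/9 = -⅓ + ((E*(3 + E))*√E)/9 = -⅓ + (E^(3/2)*(3 + E))/9 = -⅓ + E^(3/2)*(3 + E)/9)
I(g) = (-32 + g)/(-⅓ + g + g^(3/2)/3 + g^(5/2)/9) (I(g) = (g - 32)/(g + (-⅓ + g^(3/2)/3 + g^(5/2)/9)) = (-32 + g)/(-⅓ + g + g^(3/2)/3 + g^(5/2)/9))
I(-171) - b(-15, -208) = 9*(-32 - 171)/(-3 + (-171)^(5/2) + 3*(-171)^(3/2) + 9*(-171)) - 1*(-208) = 9*(-203)/(-3 + 87723*I*√19 + 3*(-513*I*√19) - 1539) + 208 = 9*(-203)/(-3 + 87723*I*√19 - 1539*I*√19 - 1539) + 208 = 9*(-203)/(-1542 + 86184*I*√19) + 208 = -1827/(-1542 + 86184*I*√19) + 208 = 208 - 1827/(-1542 + 86184*I*√19)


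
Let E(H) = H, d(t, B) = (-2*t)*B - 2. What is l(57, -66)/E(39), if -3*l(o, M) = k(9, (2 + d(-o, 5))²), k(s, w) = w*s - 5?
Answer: -2924095/117 ≈ -24992.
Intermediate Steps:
d(t, B) = -2 - 2*B*t (d(t, B) = -2*B*t - 2 = -2 - 2*B*t)
k(s, w) = -5 + s*w (k(s, w) = s*w - 5 = -5 + s*w)
l(o, M) = 5/3 - 300*o² (l(o, M) = -(-5 + 9*(2 + (-2 - 2*5*(-o)))²)/3 = -(-5 + 9*(2 + (-2 + 10*o))²)/3 = -(-5 + 9*(10*o)²)/3 = -(-5 + 9*(100*o²))/3 = -(-5 + 900*o²)/3 = 5/3 - 300*o²)
l(57, -66)/E(39) = (5/3 - 300*57²)/39 = (5/3 - 300*3249)*(1/39) = (5/3 - 974700)*(1/39) = -2924095/3*1/39 = -2924095/117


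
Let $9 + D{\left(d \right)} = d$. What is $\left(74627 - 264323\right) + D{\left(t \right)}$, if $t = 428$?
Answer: $-189277$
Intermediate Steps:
$D{\left(d \right)} = -9 + d$
$\left(74627 - 264323\right) + D{\left(t \right)} = \left(74627 - 264323\right) + \left(-9 + 428\right) = -189696 + 419 = -189277$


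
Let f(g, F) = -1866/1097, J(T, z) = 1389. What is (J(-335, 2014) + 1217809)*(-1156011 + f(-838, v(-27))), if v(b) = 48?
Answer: -1546120985221734/1097 ≈ -1.4094e+12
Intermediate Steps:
f(g, F) = -1866/1097 (f(g, F) = -1866*1/1097 = -1866/1097)
(J(-335, 2014) + 1217809)*(-1156011 + f(-838, v(-27))) = (1389 + 1217809)*(-1156011 - 1866/1097) = 1219198*(-1268145933/1097) = -1546120985221734/1097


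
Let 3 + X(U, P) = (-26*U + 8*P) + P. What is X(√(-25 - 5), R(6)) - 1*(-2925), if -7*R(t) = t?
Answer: 20400/7 - 26*I*√30 ≈ 2914.3 - 142.41*I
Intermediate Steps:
R(t) = -t/7
X(U, P) = -3 - 26*U + 9*P (X(U, P) = -3 + ((-26*U + 8*P) + P) = -3 + (-26*U + 9*P) = -3 - 26*U + 9*P)
X(√(-25 - 5), R(6)) - 1*(-2925) = (-3 - 26*√(-25 - 5) + 9*(-⅐*6)) - 1*(-2925) = (-3 - 26*I*√30 + 9*(-6/7)) + 2925 = (-3 - 26*I*√30 - 54/7) + 2925 = (-75/7 - 26*I*√30) + 2925 = 20400/7 - 26*I*√30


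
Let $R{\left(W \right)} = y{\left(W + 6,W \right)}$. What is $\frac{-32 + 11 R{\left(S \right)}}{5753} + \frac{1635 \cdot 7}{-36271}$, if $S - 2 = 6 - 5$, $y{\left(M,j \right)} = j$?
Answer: $- \frac{65806814}{208667063} \approx -0.31537$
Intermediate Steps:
$S = 3$ ($S = 2 + \left(6 - 5\right) = 2 + 1 = 3$)
$R{\left(W \right)} = W$
$\frac{-32 + 11 R{\left(S \right)}}{5753} + \frac{1635 \cdot 7}{-36271} = \frac{-32 + 11 \cdot 3}{5753} + \frac{1635 \cdot 7}{-36271} = \left(-32 + 33\right) \frac{1}{5753} + 11445 \left(- \frac{1}{36271}\right) = 1 \cdot \frac{1}{5753} - \frac{11445}{36271} = \frac{1}{5753} - \frac{11445}{36271} = - \frac{65806814}{208667063}$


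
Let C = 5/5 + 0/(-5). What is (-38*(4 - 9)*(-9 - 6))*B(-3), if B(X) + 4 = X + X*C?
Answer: 28500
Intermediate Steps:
C = 1 (C = 5*(⅕) + 0*(-⅕) = 1 + 0 = 1)
B(X) = -4 + 2*X (B(X) = -4 + (X + X*1) = -4 + (X + X) = -4 + 2*X)
(-38*(4 - 9)*(-9 - 6))*B(-3) = (-38*(4 - 9)*(-9 - 6))*(-4 + 2*(-3)) = (-(-190)*(-15))*(-4 - 6) = -38*75*(-10) = -2850*(-10) = 28500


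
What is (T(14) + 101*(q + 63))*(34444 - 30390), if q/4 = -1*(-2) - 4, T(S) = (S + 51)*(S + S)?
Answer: 29898250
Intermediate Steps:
T(S) = 2*S*(51 + S) (T(S) = (51 + S)*(2*S) = 2*S*(51 + S))
q = -8 (q = 4*(-1*(-2) - 4) = 4*(2 - 4) = 4*(-2) = -8)
(T(14) + 101*(q + 63))*(34444 - 30390) = (2*14*(51 + 14) + 101*(-8 + 63))*(34444 - 30390) = (2*14*65 + 101*55)*4054 = (1820 + 5555)*4054 = 7375*4054 = 29898250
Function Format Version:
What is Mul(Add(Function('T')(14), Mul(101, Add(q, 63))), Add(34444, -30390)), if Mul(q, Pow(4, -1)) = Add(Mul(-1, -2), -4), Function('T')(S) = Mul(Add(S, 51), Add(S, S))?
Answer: 29898250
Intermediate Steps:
Function('T')(S) = Mul(2, S, Add(51, S)) (Function('T')(S) = Mul(Add(51, S), Mul(2, S)) = Mul(2, S, Add(51, S)))
q = -8 (q = Mul(4, Add(Mul(-1, -2), -4)) = Mul(4, Add(2, -4)) = Mul(4, -2) = -8)
Mul(Add(Function('T')(14), Mul(101, Add(q, 63))), Add(34444, -30390)) = Mul(Add(Mul(2, 14, Add(51, 14)), Mul(101, Add(-8, 63))), Add(34444, -30390)) = Mul(Add(Mul(2, 14, 65), Mul(101, 55)), 4054) = Mul(Add(1820, 5555), 4054) = Mul(7375, 4054) = 29898250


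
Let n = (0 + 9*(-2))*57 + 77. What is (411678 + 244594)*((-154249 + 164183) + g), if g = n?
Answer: 5896603920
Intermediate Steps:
n = -949 (n = (0 - 18)*57 + 77 = -18*57 + 77 = -1026 + 77 = -949)
g = -949
(411678 + 244594)*((-154249 + 164183) + g) = (411678 + 244594)*((-154249 + 164183) - 949) = 656272*(9934 - 949) = 656272*8985 = 5896603920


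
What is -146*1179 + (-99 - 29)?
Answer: -172262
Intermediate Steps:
-146*1179 + (-99 - 29) = -172134 - 128 = -172262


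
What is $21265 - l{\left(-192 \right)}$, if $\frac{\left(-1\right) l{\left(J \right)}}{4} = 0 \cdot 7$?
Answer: $21265$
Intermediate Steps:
$l{\left(J \right)} = 0$ ($l{\left(J \right)} = - 4 \cdot 0 \cdot 7 = \left(-4\right) 0 = 0$)
$21265 - l{\left(-192 \right)} = 21265 - 0 = 21265 + 0 = 21265$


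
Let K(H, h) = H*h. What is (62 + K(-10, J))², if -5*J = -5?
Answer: 2704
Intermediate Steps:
J = 1 (J = -⅕*(-5) = 1)
(62 + K(-10, J))² = (62 - 10*1)² = (62 - 10)² = 52² = 2704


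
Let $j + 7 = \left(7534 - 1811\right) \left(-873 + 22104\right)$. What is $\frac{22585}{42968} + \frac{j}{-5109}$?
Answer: $- \frac{39852761153}{1675752} \approx -23782.0$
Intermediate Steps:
$j = 121505006$ ($j = -7 + \left(7534 - 1811\right) \left(-873 + 22104\right) = -7 + 5723 \cdot 21231 = -7 + 121505013 = 121505006$)
$\frac{22585}{42968} + \frac{j}{-5109} = \frac{22585}{42968} + \frac{121505006}{-5109} = 22585 \cdot \frac{1}{42968} + 121505006 \left(- \frac{1}{5109}\right) = \frac{22585}{42968} - \frac{121505006}{5109} = - \frac{39852761153}{1675752}$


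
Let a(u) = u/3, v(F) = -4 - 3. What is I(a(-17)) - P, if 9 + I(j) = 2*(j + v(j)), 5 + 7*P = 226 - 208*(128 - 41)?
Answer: 52904/21 ≈ 2519.2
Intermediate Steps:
v(F) = -7
a(u) = u/3 (a(u) = u*(1/3) = u/3)
P = -17875/7 (P = -5/7 + (226 - 208*(128 - 41))/7 = -5/7 + (226 - 208*87)/7 = -5/7 + (226 - 18096)/7 = -5/7 + (1/7)*(-17870) = -5/7 - 17870/7 = -17875/7 ≈ -2553.6)
I(j) = -23 + 2*j (I(j) = -9 + 2*(j - 7) = -9 + 2*(-7 + j) = -9 + (-14 + 2*j) = -23 + 2*j)
I(a(-17)) - P = (-23 + 2*((1/3)*(-17))) - 1*(-17875/7) = (-23 + 2*(-17/3)) + 17875/7 = (-23 - 34/3) + 17875/7 = -103/3 + 17875/7 = 52904/21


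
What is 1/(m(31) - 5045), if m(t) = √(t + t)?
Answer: -5045/25451963 - √62/25451963 ≈ -0.00019853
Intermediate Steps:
m(t) = √2*√t (m(t) = √(2*t) = √2*√t)
1/(m(31) - 5045) = 1/(√2*√31 - 5045) = 1/(√62 - 5045) = 1/(-5045 + √62)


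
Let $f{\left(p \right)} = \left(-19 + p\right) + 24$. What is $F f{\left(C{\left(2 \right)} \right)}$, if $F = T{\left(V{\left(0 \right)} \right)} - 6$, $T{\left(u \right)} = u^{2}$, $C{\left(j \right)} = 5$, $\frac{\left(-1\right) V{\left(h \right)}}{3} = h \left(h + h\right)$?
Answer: $-60$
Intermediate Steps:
$V{\left(h \right)} = - 6 h^{2}$ ($V{\left(h \right)} = - 3 h \left(h + h\right) = - 3 h 2 h = - 3 \cdot 2 h^{2} = - 6 h^{2}$)
$f{\left(p \right)} = 5 + p$
$F = -6$ ($F = \left(- 6 \cdot 0^{2}\right)^{2} - 6 = \left(\left(-6\right) 0\right)^{2} - 6 = 0^{2} - 6 = 0 - 6 = -6$)
$F f{\left(C{\left(2 \right)} \right)} = - 6 \left(5 + 5\right) = \left(-6\right) 10 = -60$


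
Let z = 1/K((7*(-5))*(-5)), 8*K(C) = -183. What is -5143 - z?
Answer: -941161/183 ≈ -5143.0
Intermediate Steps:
K(C) = -183/8 (K(C) = (⅛)*(-183) = -183/8)
z = -8/183 (z = 1/(-183/8) = -8/183 ≈ -0.043716)
-5143 - z = -5143 - 1*(-8/183) = -5143 + 8/183 = -941161/183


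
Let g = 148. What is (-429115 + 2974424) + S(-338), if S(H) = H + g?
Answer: 2545119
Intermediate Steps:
S(H) = 148 + H (S(H) = H + 148 = 148 + H)
(-429115 + 2974424) + S(-338) = (-429115 + 2974424) + (148 - 338) = 2545309 - 190 = 2545119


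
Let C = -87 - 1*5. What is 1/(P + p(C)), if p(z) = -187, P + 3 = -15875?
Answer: -1/16065 ≈ -6.2247e-5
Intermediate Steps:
P = -15878 (P = -3 - 15875 = -15878)
C = -92 (C = -87 - 5 = -92)
1/(P + p(C)) = 1/(-15878 - 187) = 1/(-16065) = -1/16065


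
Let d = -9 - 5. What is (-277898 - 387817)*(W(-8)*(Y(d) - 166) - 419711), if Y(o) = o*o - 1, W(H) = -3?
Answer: 279465825570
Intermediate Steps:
d = -14
Y(o) = -1 + o² (Y(o) = o² - 1 = -1 + o²)
(-277898 - 387817)*(W(-8)*(Y(d) - 166) - 419711) = (-277898 - 387817)*(-3*((-1 + (-14)²) - 166) - 419711) = -665715*(-3*((-1 + 196) - 166) - 419711) = -665715*(-3*(195 - 166) - 419711) = -665715*(-3*29 - 419711) = -665715*(-87 - 419711) = -665715*(-419798) = 279465825570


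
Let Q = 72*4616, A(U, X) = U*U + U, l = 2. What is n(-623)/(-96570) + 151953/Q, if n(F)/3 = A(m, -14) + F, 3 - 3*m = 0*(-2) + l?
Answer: 2549137327/5349205440 ≈ 0.47654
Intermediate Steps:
m = 1/3 (m = 1 - (0*(-2) + 2)/3 = 1 - (0 + 2)/3 = 1 - 1/3*2 = 1 - 2/3 = 1/3 ≈ 0.33333)
A(U, X) = U + U**2 (A(U, X) = U**2 + U = U + U**2)
Q = 332352
n(F) = 4/3 + 3*F (n(F) = 3*((1 + 1/3)/3 + F) = 3*((1/3)*(4/3) + F) = 3*(4/9 + F) = 4/3 + 3*F)
n(-623)/(-96570) + 151953/Q = (4/3 + 3*(-623))/(-96570) + 151953/332352 = (4/3 - 1869)*(-1/96570) + 151953*(1/332352) = -5603/3*(-1/96570) + 50651/110784 = 5603/289710 + 50651/110784 = 2549137327/5349205440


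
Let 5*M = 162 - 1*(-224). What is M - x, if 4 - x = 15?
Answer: 441/5 ≈ 88.200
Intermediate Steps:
x = -11 (x = 4 - 1*15 = 4 - 15 = -11)
M = 386/5 (M = (162 - 1*(-224))/5 = (162 + 224)/5 = (1/5)*386 = 386/5 ≈ 77.200)
M - x = 386/5 - 1*(-11) = 386/5 + 11 = 441/5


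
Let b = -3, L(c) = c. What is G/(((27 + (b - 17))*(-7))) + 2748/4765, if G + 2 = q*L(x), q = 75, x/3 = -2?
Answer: 2288432/233485 ≈ 9.8012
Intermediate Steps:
x = -6 (x = 3*(-2) = -6)
G = -452 (G = -2 + 75*(-6) = -2 - 450 = -452)
G/(((27 + (b - 17))*(-7))) + 2748/4765 = -452*(-1/(7*(27 + (-3 - 17)))) + 2748/4765 = -452*(-1/(7*(27 - 20))) + 2748*(1/4765) = -452/(7*(-7)) + 2748/4765 = -452/(-49) + 2748/4765 = -452*(-1/49) + 2748/4765 = 452/49 + 2748/4765 = 2288432/233485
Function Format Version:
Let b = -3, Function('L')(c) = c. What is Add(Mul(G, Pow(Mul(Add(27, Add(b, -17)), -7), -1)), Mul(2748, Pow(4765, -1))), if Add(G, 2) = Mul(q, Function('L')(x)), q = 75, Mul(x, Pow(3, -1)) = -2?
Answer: Rational(2288432, 233485) ≈ 9.8012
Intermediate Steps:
x = -6 (x = Mul(3, -2) = -6)
G = -452 (G = Add(-2, Mul(75, -6)) = Add(-2, -450) = -452)
Add(Mul(G, Pow(Mul(Add(27, Add(b, -17)), -7), -1)), Mul(2748, Pow(4765, -1))) = Add(Mul(-452, Pow(Mul(Add(27, Add(-3, -17)), -7), -1)), Mul(2748, Pow(4765, -1))) = Add(Mul(-452, Pow(Mul(Add(27, -20), -7), -1)), Mul(2748, Rational(1, 4765))) = Add(Mul(-452, Pow(Mul(7, -7), -1)), Rational(2748, 4765)) = Add(Mul(-452, Pow(-49, -1)), Rational(2748, 4765)) = Add(Mul(-452, Rational(-1, 49)), Rational(2748, 4765)) = Add(Rational(452, 49), Rational(2748, 4765)) = Rational(2288432, 233485)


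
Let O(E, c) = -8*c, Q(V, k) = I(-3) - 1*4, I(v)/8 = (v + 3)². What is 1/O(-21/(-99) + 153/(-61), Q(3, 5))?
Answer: 1/32 ≈ 0.031250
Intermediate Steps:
I(v) = 8*(3 + v)² (I(v) = 8*(v + 3)² = 8*(3 + v)²)
Q(V, k) = -4 (Q(V, k) = 8*(3 - 3)² - 1*4 = 8*0² - 4 = 8*0 - 4 = 0 - 4 = -4)
1/O(-21/(-99) + 153/(-61), Q(3, 5)) = 1/(-8*(-4)) = 1/32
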